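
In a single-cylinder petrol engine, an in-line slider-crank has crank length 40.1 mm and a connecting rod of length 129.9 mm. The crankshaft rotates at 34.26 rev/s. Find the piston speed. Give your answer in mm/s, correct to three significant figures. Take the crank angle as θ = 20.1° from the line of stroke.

3830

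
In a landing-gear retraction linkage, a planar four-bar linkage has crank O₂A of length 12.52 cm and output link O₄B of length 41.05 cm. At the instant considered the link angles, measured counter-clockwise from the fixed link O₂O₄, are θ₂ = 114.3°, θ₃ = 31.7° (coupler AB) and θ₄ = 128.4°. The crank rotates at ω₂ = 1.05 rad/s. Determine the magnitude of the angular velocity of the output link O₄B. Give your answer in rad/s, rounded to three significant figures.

0.320

ω₂ = 1.05 rad/s
Differentiating the loop-closure r₂e^{iθ₂}+r₃e^{iθ₃}=r₁+r₄e^{iθ₄} gives r₂ω₂e^{iθ₂}+r₃ω₃e^{iθ₃}=r₄ω₄e^{iθ₄}.
Eliminating the other unknown: ω₄ = r₂ω₂ sin(θ₂−θ₃) / [r₄ sin(θ₄−θ₃)].
Numerator sine = +0.99167; denominator sine = +0.99317.
Result = 0.1252·1.05·(+0.99167) / (0.4105·(+0.99317)) = +0.31976 rad/s; magnitude 0.31976 rad/s.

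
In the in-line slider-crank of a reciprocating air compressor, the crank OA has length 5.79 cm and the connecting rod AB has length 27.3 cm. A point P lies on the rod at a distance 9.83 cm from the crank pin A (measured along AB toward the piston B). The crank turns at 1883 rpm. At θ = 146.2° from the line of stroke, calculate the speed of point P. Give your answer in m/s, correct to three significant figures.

ω = 197.2 rad/s.  Crank-pin speed |V_A| = rω = 11.417 m/s, perpendicular to OA.
Rod angle: sinφ = −(r/L) sinθ ⇒ φ = -6.776°; ω_rod = −rω cosθ/√(L²−r²sin²θ) = +34.997 rad/s.
V_P = V_A + ω_rod × AP, with AP = 0.0983 m along the rod.
Components: V_Px = −rω sinθ − a·ω_rod·sinφ = -5.9454 m/s;  V_Py = rω cosθ + a·ω_rod·cosφ = -6.0713 m/s.
|V_P| = √(V_Px² + V_Py²) = 8.4976 m/s.

8.50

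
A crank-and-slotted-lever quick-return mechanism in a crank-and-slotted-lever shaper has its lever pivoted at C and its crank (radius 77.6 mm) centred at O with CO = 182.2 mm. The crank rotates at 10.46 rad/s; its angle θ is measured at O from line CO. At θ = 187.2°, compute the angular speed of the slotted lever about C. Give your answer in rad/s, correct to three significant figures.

7.50

ω = 10.46 rad/s
Crank pin A relative to C: A = (d + r cosθ, r sinθ); lever angle φ = atan2(r sinθ, d + r cosθ).
Differentiating tanφ: φ̇ = rω(d cosθ + r)/(d² + r² + 2dr cosθ).
d² + r² + 2dr cosθ = |CA|² = 0.0111641 m²;  d cosθ + r = -0.10316 m.
|ω_lever| = |0.0776·10.46·-0.10316| / 0.0111641 = 7.5006 rad/s.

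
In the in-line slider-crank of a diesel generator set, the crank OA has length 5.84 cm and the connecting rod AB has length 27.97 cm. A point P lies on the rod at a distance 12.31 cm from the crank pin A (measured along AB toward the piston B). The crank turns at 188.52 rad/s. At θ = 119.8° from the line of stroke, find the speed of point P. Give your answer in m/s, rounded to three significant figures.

9.61

ω = 188.5 rad/s.  Crank-pin speed |V_A| = rω = 11.01 m/s, perpendicular to OA.
Rod angle: sinφ = −(r/L) sinθ ⇒ φ = -10.439°; ω_rod = −rω cosθ/√(L²−r²sin²θ) = +19.891 rad/s.
V_P = V_A + ω_rod × AP, with AP = 0.1231 m along the rod.
Components: V_Px = −rω sinθ − a·ω_rod·sinφ = -9.1101 m/s;  V_Py = rω cosθ + a·ω_rod·cosφ = -3.0634 m/s.
|V_P| = √(V_Px² + V_Py²) = 9.6113 m/s.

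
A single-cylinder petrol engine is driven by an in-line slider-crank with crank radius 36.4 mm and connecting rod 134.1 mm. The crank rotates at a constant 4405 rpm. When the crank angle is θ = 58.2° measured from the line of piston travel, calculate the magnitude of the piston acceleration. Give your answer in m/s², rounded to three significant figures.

3150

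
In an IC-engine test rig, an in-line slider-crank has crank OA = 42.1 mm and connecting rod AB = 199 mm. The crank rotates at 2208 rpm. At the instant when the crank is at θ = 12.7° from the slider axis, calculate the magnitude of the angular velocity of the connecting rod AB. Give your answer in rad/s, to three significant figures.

ω = 231.2 rad/s (converted from 2208 rpm).
The rod makes angle φ with the slider axis where L sinφ = r sinθ; differentiating, L cosφ·φ̇ = r ω cosθ.
L cosφ = √(L² − r² sin²θ) = 0.19878 m.
|ω_rod| = r ω |cosθ| / √(L² − r² sin²θ) = 0.0421·231.2·0.97553/0.19878 = 47.772 rad/s.

47.8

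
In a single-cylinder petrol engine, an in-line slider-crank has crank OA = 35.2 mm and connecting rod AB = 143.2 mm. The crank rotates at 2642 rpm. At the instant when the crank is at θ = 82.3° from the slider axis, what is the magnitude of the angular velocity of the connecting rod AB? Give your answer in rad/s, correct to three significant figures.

9.40

ω = 276.7 rad/s (converted from 2642 rpm).
The rod makes angle φ with the slider axis where L sinφ = r sinθ; differentiating, L cosφ·φ̇ = r ω cosθ.
L cosφ = √(L² − r² sin²θ) = 0.13889 m.
|ω_rod| = r ω |cosθ| / √(L² − r² sin²θ) = 0.0352·276.7·0.13399/0.13889 = 9.3952 rad/s.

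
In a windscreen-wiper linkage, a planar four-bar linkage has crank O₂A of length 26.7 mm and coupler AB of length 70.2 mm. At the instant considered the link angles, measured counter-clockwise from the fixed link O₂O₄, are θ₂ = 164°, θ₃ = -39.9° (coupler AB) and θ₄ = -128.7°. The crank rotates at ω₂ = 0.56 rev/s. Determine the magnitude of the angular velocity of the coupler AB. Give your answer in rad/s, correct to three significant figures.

1.23

ω₂ = 3.519 rad/s (from 0.56 rev/s).
Differentiating the loop-closure r₂e^{iθ₂}+r₃e^{iθ₃}=r₁+r₄e^{iθ₄} gives r₂ω₂e^{iθ₂}+r₃ω₃e^{iθ₃}=r₄ω₄e^{iθ₄}.
Eliminating the other unknown: ω₃ = r₂ω₂ sin(θ₄−θ₂) / [r₃ sin(θ₃−θ₄)].
Numerator sine = +0.92254; denominator sine = +0.99978.
Result = 0.0267·3.519·(+0.92254) / (0.0702·(+0.99978)) = +1.2349 rad/s; magnitude 1.2349 rad/s.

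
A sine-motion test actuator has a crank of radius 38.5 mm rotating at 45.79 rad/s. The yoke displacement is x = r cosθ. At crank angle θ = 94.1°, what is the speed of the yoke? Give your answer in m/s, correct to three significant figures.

1.76

ω = 45.79 rad/s
x = r cosθ ⇒ ẋ = −rω sinθ.
|v| = rω|sinθ| = 0.0385·45.79·|sin 94.1°| = 1.7584 m/s.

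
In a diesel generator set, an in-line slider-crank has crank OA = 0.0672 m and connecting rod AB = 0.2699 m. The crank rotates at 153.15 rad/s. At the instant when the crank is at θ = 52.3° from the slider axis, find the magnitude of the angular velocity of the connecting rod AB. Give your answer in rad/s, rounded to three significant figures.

23.8

ω = 153.2 rad/s
The rod makes angle φ with the slider axis where L sinφ = r sinθ; differentiating, L cosφ·φ̇ = r ω cosθ.
L cosφ = √(L² − r² sin²θ) = 0.26461 m.
|ω_rod| = r ω |cosθ| / √(L² − r² sin²θ) = 0.0672·153.2·0.61153/0.26461 = 23.785 rad/s.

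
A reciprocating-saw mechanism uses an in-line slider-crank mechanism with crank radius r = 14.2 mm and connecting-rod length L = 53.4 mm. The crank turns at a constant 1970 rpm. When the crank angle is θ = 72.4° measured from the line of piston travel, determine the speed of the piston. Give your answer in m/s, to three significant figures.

3.02

ω = 2π·1970/60 = 206.3 rad/s
For an in-line slider-crank, x = r cosθ + √(L² − r² sin²θ), so v = −rω sinθ·[1 + r cosθ/√(L² − r² sin²θ)].
With r = 0.0142 m, L = 0.0534 m, θ = 72.4°: √(L² − r² sin²θ) = 0.051656 m.
v = −0.0142·206.3·0.95319·[1 + 0.0142·0.30237/0.051656] = -3.0244 m/s.
|v| = 3.0244 m/s.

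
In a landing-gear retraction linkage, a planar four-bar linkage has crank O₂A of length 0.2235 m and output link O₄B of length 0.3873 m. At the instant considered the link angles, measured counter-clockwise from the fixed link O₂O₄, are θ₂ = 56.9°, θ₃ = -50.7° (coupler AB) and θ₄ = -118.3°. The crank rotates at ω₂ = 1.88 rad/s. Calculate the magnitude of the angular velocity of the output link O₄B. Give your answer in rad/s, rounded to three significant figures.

ω₂ = 1.88 rad/s
Differentiating the loop-closure r₂e^{iθ₂}+r₃e^{iθ₃}=r₁+r₄e^{iθ₄} gives r₂ω₂e^{iθ₂}+r₃ω₃e^{iθ₃}=r₄ω₄e^{iθ₄}.
Eliminating the other unknown: ω₄ = r₂ω₂ sin(θ₂−θ₃) / [r₄ sin(θ₄−θ₃)].
Numerator sine = +0.95319; denominator sine = -0.92455.
Result = 0.2235·1.88·(+0.95319) / (0.3873·(-0.92455)) = -1.1185 rad/s; magnitude 1.1185 rad/s.

1.12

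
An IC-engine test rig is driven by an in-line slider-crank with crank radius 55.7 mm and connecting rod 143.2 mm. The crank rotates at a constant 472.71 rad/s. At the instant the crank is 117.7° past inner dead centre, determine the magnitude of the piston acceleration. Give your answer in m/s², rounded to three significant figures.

ω = 472.7 rad/s
x(θ) = r cosθ + √(L² − r² sin²θ); with ω constant, a = ω²·d²x/dθ².
d²x/dθ² = −r cosθ − r²(cos2θ)/√u − r⁴ sin²2θ/(4u^{3/2}),  u = L² − r² sin²θ = 0.0180741 m².
Substituting r = 0.0557 m, L = 0.1432 m, θ = 117.7°: d²x/dθ² = +0.038325 m.
a = ω²·d²x/dθ² = (472.7)²·(+0.038325) = +8563.9 m/s²;  |a| = 8563.9 m/s².

8560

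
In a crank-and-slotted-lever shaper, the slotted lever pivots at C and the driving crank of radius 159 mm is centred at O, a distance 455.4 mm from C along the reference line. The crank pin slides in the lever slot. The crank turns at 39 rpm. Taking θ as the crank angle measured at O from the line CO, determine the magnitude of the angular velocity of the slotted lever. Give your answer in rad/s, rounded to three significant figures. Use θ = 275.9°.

ω = 4.084 rad/s (from 39 rpm).
Crank pin A relative to C: A = (d + r cosθ, r sinθ); lever angle φ = atan2(r sinθ, d + r cosθ).
Differentiating tanφ: φ̇ = rω(d cosθ + r)/(d² + r² + 2dr cosθ).
d² + r² + 2dr cosθ = |CA|² = 0.247556 m²;  d cosθ + r = +0.20581 m.
|ω_lever| = |0.159·4.084·+0.20581| / 0.247556 = 0.53987 rad/s.

0.540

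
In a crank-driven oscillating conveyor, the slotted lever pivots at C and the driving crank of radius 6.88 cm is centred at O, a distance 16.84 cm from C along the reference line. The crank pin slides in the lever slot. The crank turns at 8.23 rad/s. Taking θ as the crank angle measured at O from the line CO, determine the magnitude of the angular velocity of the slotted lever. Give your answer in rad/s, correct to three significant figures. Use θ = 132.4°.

1.45

ω = 8.23 rad/s
Crank pin A relative to C: A = (d + r cosθ, r sinθ); lever angle φ = atan2(r sinθ, d + r cosθ).
Differentiating tanφ: φ̇ = rω(d cosθ + r)/(d² + r² + 2dr cosθ).
d² + r² + 2dr cosθ = |CA|² = 0.0174672 m²;  d cosθ + r = -0.044753 m.
|ω_lever| = |0.0688·8.23·-0.044753| / 0.0174672 = 1.4507 rad/s.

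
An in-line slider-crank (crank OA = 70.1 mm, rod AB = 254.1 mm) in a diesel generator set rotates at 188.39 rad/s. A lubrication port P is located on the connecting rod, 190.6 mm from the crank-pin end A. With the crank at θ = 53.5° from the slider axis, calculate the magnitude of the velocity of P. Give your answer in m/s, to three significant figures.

12.1

ω = 188.4 rad/s.  Crank-pin speed |V_A| = rω = 13.206 m/s, perpendicular to OA.
Rod angle: sinφ = −(r/L) sinθ ⇒ φ = -12.813°; ω_rod = −rω cosθ/√(L²−r²sin²θ) = -31.704 rad/s.
V_P = V_A + ω_rod × AP, with AP = 0.1906 m along the rod.
Components: V_Px = −rω sinθ − a·ω_rod·sinφ = -11.956 m/s;  V_Py = rω cosθ + a·ω_rod·cosφ = +1.9631 m/s.
|V_P| = √(V_Px² + V_Py²) = 12.116 m/s.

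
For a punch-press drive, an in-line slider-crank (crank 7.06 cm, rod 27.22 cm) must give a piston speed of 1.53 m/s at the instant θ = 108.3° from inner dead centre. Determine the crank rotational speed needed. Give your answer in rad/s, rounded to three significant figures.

For an in-line slider-crank, |v_piston| = rω|sinθ|·[1 + r cosθ/√(L² − r² sin²θ)].
With r = 0.0706 m, L = 0.2722 m, θ = 108.3°: the bracketed kinematic factor |dx/dθ| = 0.061397 m.
ω = v/|dx/dθ| = 1.53/0.061397 = 24.92 rad/s.

24.9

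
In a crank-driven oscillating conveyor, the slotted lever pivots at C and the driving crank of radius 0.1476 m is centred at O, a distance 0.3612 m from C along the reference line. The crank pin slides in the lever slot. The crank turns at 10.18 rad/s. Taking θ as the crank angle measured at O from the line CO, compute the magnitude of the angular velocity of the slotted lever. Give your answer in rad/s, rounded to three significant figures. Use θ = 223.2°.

2.33

ω = 10.18 rad/s
Crank pin A relative to C: A = (d + r cosθ, r sinθ); lever angle φ = atan2(r sinθ, d + r cosθ).
Differentiating tanφ: φ̇ = rω(d cosθ + r)/(d² + r² + 2dr cosθ).
d² + r² + 2dr cosθ = |CA|² = 0.074524 m²;  d cosθ + r = -0.1157 m.
|ω_lever| = |0.1476·10.18·-0.1157| / 0.074524 = 2.3328 rad/s.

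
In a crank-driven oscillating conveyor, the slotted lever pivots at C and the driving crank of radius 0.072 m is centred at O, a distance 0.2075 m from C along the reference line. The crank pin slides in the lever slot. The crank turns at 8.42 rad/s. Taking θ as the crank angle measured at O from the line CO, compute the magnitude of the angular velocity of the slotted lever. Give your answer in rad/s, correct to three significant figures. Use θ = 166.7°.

4.11

ω = 8.42 rad/s
Crank pin A relative to C: A = (d + r cosθ, r sinθ); lever angle φ = atan2(r sinθ, d + r cosθ).
Differentiating tanφ: φ̇ = rω(d cosθ + r)/(d² + r² + 2dr cosθ).
d² + r² + 2dr cosθ = |CA|² = 0.0191617 m²;  d cosθ + r = -0.12993 m.
|ω_lever| = |0.072·8.42·-0.12993| / 0.0191617 = 4.1109 rad/s.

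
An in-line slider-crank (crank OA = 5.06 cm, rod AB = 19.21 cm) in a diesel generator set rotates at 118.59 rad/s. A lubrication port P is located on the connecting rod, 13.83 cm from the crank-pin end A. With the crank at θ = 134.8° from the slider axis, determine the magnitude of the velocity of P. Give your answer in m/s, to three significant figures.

ω = 118.6 rad/s.  Crank-pin speed |V_A| = rω = 6.0007 m/s, perpendicular to OA.
Rod angle: sinφ = −(r/L) sinθ ⇒ φ = -10.772°; ω_rod = −rω cosθ/√(L²−r²sin²θ) = +22.406 rad/s.
V_P = V_A + ω_rod × AP, with AP = 0.1383 m along the rod.
Components: V_Px = −rω sinθ − a·ω_rod·sinφ = -3.6787 m/s;  V_Py = rω cosθ + a·ω_rod·cosφ = -1.1842 m/s.
|V_P| = √(V_Px² + V_Py²) = 3.8646 m/s.

3.86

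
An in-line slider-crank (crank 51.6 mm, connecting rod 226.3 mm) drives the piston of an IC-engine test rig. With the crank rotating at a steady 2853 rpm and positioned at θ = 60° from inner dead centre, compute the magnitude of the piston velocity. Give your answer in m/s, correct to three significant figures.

ω = 2π·2853/60 = 298.8 rad/s
For an in-line slider-crank, x = r cosθ + √(L² − r² sin²θ), so v = −rω sinθ·[1 + r cosθ/√(L² − r² sin²θ)].
With r = 0.0516 m, L = 0.2263 m, θ = 60°: √(L² − r² sin²θ) = 0.22184 m.
v = −0.0516·298.8·0.86603·[1 + 0.0516·0.50000/0.22184] = -14.904 m/s.
|v| = 14.904 m/s.

14.9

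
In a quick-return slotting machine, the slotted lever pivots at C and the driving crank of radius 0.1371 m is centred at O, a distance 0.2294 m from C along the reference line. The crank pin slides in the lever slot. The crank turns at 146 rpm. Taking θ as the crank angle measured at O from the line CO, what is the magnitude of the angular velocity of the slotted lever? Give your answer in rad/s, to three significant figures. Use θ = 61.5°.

5.10

ω = 15.29 rad/s (from 146 rpm).
Crank pin A relative to C: A = (d + r cosθ, r sinθ); lever angle φ = atan2(r sinθ, d + r cosθ).
Differentiating tanφ: φ̇ = rω(d cosθ + r)/(d² + r² + 2dr cosθ).
d² + r² + 2dr cosθ = |CA|² = 0.101435 m²;  d cosθ + r = +0.24656 m.
|ω_lever| = |0.1371·15.29·+0.24656| / 0.101435 = 5.0951 rad/s.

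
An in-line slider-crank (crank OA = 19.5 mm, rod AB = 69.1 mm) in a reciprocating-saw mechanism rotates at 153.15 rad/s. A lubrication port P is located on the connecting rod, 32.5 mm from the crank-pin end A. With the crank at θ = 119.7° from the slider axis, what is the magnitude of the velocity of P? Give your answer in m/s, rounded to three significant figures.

2.54

ω = 153.2 rad/s.  Crank-pin speed |V_A| = rω = 2.9864 m/s, perpendicular to OA.
Rod angle: sinφ = −(r/L) sinθ ⇒ φ = -14.189°; ω_rod = −rω cosθ/√(L²−r²sin²θ) = +22.087 rad/s.
V_P = V_A + ω_rod × AP, with AP = 0.0325 m along the rod.
Components: V_Px = −rω sinθ − a·ω_rod·sinφ = -2.4181 m/s;  V_Py = rω cosθ + a·ω_rod·cosφ = -0.78372 m/s.
|V_P| = √(V_Px² + V_Py²) = 2.542 m/s.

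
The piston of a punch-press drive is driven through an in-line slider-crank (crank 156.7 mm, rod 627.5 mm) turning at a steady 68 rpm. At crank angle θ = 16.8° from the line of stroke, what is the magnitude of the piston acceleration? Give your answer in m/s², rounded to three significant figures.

9.27

ω = 2π·68/60 = 7.121 rad/s
x(θ) = r cosθ + √(L² − r² sin²θ); with ω constant, a = ω²·d²x/dθ².
d²x/dθ² = −r cosθ − r²(cos2θ)/√u − r⁴ sin²2θ/(4u^{3/2}),  u = L² − r² sin²θ = 0.391705 m².
Substituting r = 0.1567 m, L = 0.6275 m, θ = 16.8°: d²x/dθ² = -0.18288 m.
a = ω²·d²x/dθ² = (7.121)²·(-0.18288) = -9.2734 m/s²;  |a| = 9.2734 m/s².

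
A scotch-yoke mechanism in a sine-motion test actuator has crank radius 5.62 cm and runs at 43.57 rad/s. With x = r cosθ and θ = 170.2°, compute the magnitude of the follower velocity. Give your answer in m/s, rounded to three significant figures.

0.417

ω = 43.57 rad/s
x = r cosθ ⇒ ẋ = −rω sinθ.
|v| = rω|sinθ| = 0.0562·43.57·|sin 170.2°| = 0.41678 m/s.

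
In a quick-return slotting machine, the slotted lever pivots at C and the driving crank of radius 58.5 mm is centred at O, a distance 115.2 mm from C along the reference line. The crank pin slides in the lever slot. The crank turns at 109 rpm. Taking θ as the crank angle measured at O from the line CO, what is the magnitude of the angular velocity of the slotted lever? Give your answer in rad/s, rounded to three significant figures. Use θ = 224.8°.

ω = 11.41 rad/s (from 109 rpm).
Crank pin A relative to C: A = (d + r cosθ, r sinθ); lever angle φ = atan2(r sinθ, d + r cosθ).
Differentiating tanφ: φ̇ = rω(d cosθ + r)/(d² + r² + 2dr cosθ).
d² + r² + 2dr cosθ = |CA|² = 0.00712941 m²;  d cosθ + r = -0.023243 m.
|ω_lever| = |0.0585·11.41·-0.023243| / 0.00712941 = 2.1769 rad/s.

2.18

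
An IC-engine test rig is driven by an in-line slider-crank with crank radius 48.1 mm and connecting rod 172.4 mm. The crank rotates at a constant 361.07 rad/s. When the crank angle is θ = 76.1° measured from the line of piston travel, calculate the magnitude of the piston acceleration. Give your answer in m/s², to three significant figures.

93.0

ω = 361.1 rad/s
x(θ) = r cosθ + √(L² − r² sin²θ); with ω constant, a = ω²·d²x/dθ².
d²x/dθ² = −r cosθ − r²(cos2θ)/√u − r⁴ sin²2θ/(4u^{3/2}),  u = L² − r² sin²θ = 0.0275417 m².
Substituting r = 0.0481 m, L = 0.1724 m, θ = 76.1°: d²x/dθ² = +0.00071332 m.
a = ω²·d²x/dθ² = (361.1)²·(+0.00071332) = +92.997 m/s²;  |a| = 92.997 m/s².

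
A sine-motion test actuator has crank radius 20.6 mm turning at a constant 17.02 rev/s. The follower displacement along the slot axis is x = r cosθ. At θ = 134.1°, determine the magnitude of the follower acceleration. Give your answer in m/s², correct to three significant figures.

ω = 106.9 rad/s (from 17.02 rev/s).
x = r cosθ ⇒ ẍ = −rω² cosθ (ω constant).
|a| = rω²|cosθ| = 0.0206·(106.9)²·|cos 134.1°| = 163.95 m/s².

164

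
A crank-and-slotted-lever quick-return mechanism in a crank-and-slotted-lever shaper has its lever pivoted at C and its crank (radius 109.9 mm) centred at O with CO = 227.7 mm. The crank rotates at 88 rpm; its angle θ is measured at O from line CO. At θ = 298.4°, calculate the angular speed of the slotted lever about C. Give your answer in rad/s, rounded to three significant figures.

ω = 9.215 rad/s (from 88 rpm).
Crank pin A relative to C: A = (d + r cosθ, r sinθ); lever angle φ = atan2(r sinθ, d + r cosθ).
Differentiating tanφ: φ̇ = rω(d cosθ + r)/(d² + r² + 2dr cosθ).
d² + r² + 2dr cosθ = |CA|² = 0.0877296 m²;  d cosθ + r = +0.2182 m.
|ω_lever| = |0.1099·9.215·+0.2182| / 0.0877296 = 2.5189 rad/s.

2.52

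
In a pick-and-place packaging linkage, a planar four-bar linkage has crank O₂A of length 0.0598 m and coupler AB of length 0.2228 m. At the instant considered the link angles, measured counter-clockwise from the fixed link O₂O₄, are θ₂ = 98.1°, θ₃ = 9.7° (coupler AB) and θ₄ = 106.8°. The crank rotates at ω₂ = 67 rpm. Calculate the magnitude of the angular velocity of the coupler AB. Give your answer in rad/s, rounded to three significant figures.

0.287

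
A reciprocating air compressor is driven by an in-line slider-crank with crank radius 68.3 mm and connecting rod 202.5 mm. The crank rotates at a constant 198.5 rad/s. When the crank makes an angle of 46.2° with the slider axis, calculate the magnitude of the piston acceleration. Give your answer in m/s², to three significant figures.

ω = 198.5 rad/s
x(θ) = r cosθ + √(L² − r² sin²θ); with ω constant, a = ω²·d²x/dθ².
d²x/dθ² = −r cosθ − r²(cos2θ)/√u − r⁴ sin²2θ/(4u^{3/2}),  u = L² − r² sin²θ = 0.0385761 m².
Substituting r = 0.0683 m, L = 0.2025 m, θ = 46.2°: d²x/dθ² = -0.046996 m.
a = ω²·d²x/dθ² = (198.5)²·(-0.046996) = -1851.7 m/s²;  |a| = 1851.7 m/s².

1850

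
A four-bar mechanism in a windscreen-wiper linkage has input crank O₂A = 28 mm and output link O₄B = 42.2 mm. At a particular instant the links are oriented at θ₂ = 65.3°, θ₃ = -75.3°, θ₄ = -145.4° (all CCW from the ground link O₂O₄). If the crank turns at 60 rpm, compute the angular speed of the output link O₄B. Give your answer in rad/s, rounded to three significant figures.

ω₂ = 6.283 rad/s (from 60 rpm).
Differentiating the loop-closure r₂e^{iθ₂}+r₃e^{iθ₃}=r₁+r₄e^{iθ₄} gives r₂ω₂e^{iθ₂}+r₃ω₃e^{iθ₃}=r₄ω₄e^{iθ₄}.
Eliminating the other unknown: ω₄ = r₂ω₂ sin(θ₂−θ₃) / [r₄ sin(θ₄−θ₃)].
Numerator sine = +0.63473; denominator sine = -0.94029.
Result = 0.028·6.283·(+0.63473) / (0.0422·(-0.94029)) = -2.8142 rad/s; magnitude 2.8142 rad/s.

2.81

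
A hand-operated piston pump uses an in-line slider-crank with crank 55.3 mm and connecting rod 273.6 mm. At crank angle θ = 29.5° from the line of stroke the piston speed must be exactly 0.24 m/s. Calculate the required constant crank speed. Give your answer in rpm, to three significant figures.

71.5

For an in-line slider-crank, |v_piston| = rω|sinθ|·[1 + r cosθ/√(L² − r² sin²θ)].
With r = 0.0553 m, L = 0.2736 m, θ = 29.5°: the bracketed kinematic factor |dx/dθ| = 0.032045 m.
ω = v/|dx/dθ| = 0.24/0.032045 = 7.4894 rad/s.
N = 60ω/(2π) = 71.518 rpm.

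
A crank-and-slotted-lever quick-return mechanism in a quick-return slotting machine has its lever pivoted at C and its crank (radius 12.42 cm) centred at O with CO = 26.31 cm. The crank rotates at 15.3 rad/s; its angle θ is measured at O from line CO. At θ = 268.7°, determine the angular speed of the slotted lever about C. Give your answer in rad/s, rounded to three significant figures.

ω = 15.3 rad/s
Crank pin A relative to C: A = (d + r cosθ, r sinθ); lever angle φ = atan2(r sinθ, d + r cosθ).
Differentiating tanφ: φ̇ = rω(d cosθ + r)/(d² + r² + 2dr cosθ).
d² + r² + 2dr cosθ = |CA|² = 0.0831645 m²;  d cosθ + r = +0.11823 m.
|ω_lever| = |0.1242·15.3·+0.11823| / 0.0831645 = 2.7015 rad/s.

2.70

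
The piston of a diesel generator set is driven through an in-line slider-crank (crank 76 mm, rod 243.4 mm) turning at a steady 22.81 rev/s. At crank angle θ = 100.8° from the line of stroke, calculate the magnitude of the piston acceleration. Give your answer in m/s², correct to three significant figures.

ω = 2π·22.8 = 143.3 rad/s
x(θ) = r cosθ + √(L² − r² sin²θ); with ω constant, a = ω²·d²x/dθ².
d²x/dθ² = −r cosθ − r²(cos2θ)/√u − r⁴ sin²2θ/(4u^{3/2}),  u = L² − r² sin²θ = 0.0536704 m².
Substituting r = 0.076 m, L = 0.2434 m, θ = 100.8°: d²x/dθ² = +0.037331 m.
a = ω²·d²x/dθ² = (143.3)²·(+0.037331) = +766.8 m/s²;  |a| = 766.8 m/s².

767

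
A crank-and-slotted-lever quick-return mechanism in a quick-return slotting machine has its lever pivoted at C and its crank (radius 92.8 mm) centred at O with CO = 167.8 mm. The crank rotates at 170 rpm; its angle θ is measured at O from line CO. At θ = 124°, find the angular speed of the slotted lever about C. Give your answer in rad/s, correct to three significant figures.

0.0881

ω = 17.8 rad/s (from 170 rpm).
Crank pin A relative to C: A = (d + r cosθ, r sinθ); lever angle φ = atan2(r sinθ, d + r cosθ).
Differentiating tanφ: φ̇ = rω(d cosθ + r)/(d² + r² + 2dr cosθ).
d² + r² + 2dr cosθ = |CA|² = 0.0193534 m²;  d cosθ + r = -0.0010326 m.
|ω_lever| = |0.0928·17.8·-0.0010326| / 0.0193534 = 0.088143 rad/s.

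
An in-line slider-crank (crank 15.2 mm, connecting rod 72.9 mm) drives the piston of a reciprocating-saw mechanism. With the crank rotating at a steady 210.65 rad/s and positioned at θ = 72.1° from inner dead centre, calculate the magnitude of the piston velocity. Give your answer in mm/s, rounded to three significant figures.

ω = 210.7 rad/s
For an in-line slider-crank, x = r cosθ + √(L² − r² sin²θ), so v = −rω sinθ·[1 + r cosθ/√(L² − r² sin²θ)].
With r = 0.0152 m, L = 0.0729 m, θ = 72.1°: √(L² − r² sin²θ) = 0.071451 m.
v = −0.0152·210.7·0.95159·[1 + 0.0152·0.30736/0.071451] = -3.2461 m/s.
|v| = 3.2461 m/s = 3246.1 mm/s.

3250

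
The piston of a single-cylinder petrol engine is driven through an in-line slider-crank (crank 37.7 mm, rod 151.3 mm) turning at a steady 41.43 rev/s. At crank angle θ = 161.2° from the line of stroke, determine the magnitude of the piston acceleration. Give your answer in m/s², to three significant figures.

1910

ω = 2π·41.4 = 260.3 rad/s
x(θ) = r cosθ + √(L² − r² sin²θ); with ω constant, a = ω²·d²x/dθ².
d²x/dθ² = −r cosθ − r²(cos2θ)/√u − r⁴ sin²2θ/(4u^{3/2}),  u = L² − r² sin²θ = 0.0227441 m².
Substituting r = 0.0377 m, L = 0.1513 m, θ = 161.2°: d²x/dθ² = +0.028167 m.
a = ω²·d²x/dθ² = (260.3)²·(+0.028167) = +1908.7 m/s²;  |a| = 1908.7 m/s².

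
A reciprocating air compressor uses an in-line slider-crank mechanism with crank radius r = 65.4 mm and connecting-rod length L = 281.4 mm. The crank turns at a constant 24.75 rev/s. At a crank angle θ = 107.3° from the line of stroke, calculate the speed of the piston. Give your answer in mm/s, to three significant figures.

ω = 2π·24.8 = 155.5 rad/s
For an in-line slider-crank, x = r cosθ + √(L² − r² sin²θ), so v = −rω sinθ·[1 + r cosθ/√(L² − r² sin²θ)].
With r = 0.0654 m, L = 0.2814 m, θ = 107.3°: √(L² − r² sin²θ) = 0.27438 m.
v = −0.0654·155.5·0.95476·[1 + 0.0654·-0.29737/0.27438] = -9.0219 m/s.
|v| = 9.0219 m/s = 9021.9 mm/s.

9020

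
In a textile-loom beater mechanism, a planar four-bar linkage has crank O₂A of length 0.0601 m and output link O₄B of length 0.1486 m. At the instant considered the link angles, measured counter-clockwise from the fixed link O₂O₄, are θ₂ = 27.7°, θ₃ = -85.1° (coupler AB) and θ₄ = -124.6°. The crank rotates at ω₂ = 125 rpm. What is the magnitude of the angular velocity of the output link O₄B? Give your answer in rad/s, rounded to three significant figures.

7.67

ω₂ = 13.09 rad/s (from 125 rpm).
Differentiating the loop-closure r₂e^{iθ₂}+r₃e^{iθ₃}=r₁+r₄e^{iθ₄} gives r₂ω₂e^{iθ₂}+r₃ω₃e^{iθ₃}=r₄ω₄e^{iθ₄}.
Eliminating the other unknown: ω₄ = r₂ω₂ sin(θ₂−θ₃) / [r₄ sin(θ₄−θ₃)].
Numerator sine = +0.92186; denominator sine = -0.63608.
Result = 0.0601·13.09·(+0.92186) / (0.1486·(-0.63608)) = -7.6727 rad/s; magnitude 7.6727 rad/s.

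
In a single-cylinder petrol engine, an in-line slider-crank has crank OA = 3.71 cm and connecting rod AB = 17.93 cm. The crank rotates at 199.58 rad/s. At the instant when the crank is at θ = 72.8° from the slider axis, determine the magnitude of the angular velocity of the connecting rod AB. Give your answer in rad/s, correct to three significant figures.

ω = 199.6 rad/s
The rod makes angle φ with the slider axis where L sinφ = r sinθ; differentiating, L cosφ·φ̇ = r ω cosθ.
L cosφ = √(L² − r² sin²θ) = 0.17576 m.
|ω_rod| = r ω |cosθ| / √(L² − r² sin²θ) = 0.0371·199.6·0.29571/0.17576 = 12.457 rad/s.

12.5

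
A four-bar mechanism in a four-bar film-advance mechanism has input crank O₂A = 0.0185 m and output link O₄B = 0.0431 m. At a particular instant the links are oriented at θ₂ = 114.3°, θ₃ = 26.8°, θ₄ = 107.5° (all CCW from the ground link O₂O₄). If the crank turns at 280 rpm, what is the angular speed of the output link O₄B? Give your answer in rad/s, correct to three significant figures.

ω₂ = 29.32 rad/s (from 280 rpm).
Differentiating the loop-closure r₂e^{iθ₂}+r₃e^{iθ₃}=r₁+r₄e^{iθ₄} gives r₂ω₂e^{iθ₂}+r₃ω₃e^{iθ₃}=r₄ω₄e^{iθ₄}.
Eliminating the other unknown: ω₄ = r₂ω₂ sin(θ₂−θ₃) / [r₄ sin(θ₄−θ₃)].
Numerator sine = +0.99905; denominator sine = +0.98686.
Result = 0.0185·29.32·(+0.99905) / (0.0431·(+0.98686)) = +12.741 rad/s; magnitude 12.741 rad/s.

12.7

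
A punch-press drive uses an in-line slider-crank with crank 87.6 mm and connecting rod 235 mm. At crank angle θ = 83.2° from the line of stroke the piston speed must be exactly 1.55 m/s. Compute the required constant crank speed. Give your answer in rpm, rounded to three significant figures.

For an in-line slider-crank, |v_piston| = rω|sinθ|·[1 + r cosθ/√(L² − r² sin²θ)].
With r = 0.0876 m, L = 0.235 m, θ = 83.2°: the bracketed kinematic factor |dx/dθ| = 0.091117 m.
ω = v/|dx/dθ| = 1.55/0.091117 = 17.011 rad/s.
N = 60ω/(2π) = 162.44 rpm.

162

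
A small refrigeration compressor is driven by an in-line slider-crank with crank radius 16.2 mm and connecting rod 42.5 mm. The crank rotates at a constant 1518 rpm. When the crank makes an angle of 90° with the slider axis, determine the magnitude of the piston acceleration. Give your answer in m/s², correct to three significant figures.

ω = 2π·1518/60 = 159 rad/s
x(θ) = r cosθ + √(L² − r² sin²θ); with ω constant, a = ω²·d²x/dθ².
d²x/dθ² = −r cosθ − r²(cos2θ)/√u − r⁴ sin²2θ/(4u^{3/2}),  u = L² − r² sin²θ = 0.00154381 m².
Substituting r = 0.0162 m, L = 0.0425 m, θ = 90°: d²x/dθ² = +0.0066793 m.
a = ω²·d²x/dθ² = (159)²·(+0.0066793) = +168.79 m/s²;  |a| = 168.79 m/s².

169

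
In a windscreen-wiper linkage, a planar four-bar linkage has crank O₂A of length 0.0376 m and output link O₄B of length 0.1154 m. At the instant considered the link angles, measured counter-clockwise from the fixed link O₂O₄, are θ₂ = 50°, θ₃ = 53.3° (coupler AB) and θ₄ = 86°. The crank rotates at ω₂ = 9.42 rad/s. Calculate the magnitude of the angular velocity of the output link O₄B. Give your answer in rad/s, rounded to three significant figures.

0.327

ω₂ = 9.42 rad/s
Differentiating the loop-closure r₂e^{iθ₂}+r₃e^{iθ₃}=r₁+r₄e^{iθ₄} gives r₂ω₂e^{iθ₂}+r₃ω₃e^{iθ₃}=r₄ω₄e^{iθ₄}.
Eliminating the other unknown: ω₄ = r₂ω₂ sin(θ₂−θ₃) / [r₄ sin(θ₄−θ₃)].
Numerator sine = -0.05756; denominator sine = +0.54024.
Result = 0.0376·9.42·(-0.05756) / (0.1154·(+0.54024)) = -0.32704 rad/s; magnitude 0.32704 rad/s.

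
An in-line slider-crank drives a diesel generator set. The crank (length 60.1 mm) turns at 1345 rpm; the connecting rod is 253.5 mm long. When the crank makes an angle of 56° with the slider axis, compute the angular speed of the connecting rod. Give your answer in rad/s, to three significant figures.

19.0

ω = 140.8 rad/s (converted from 1345 rpm).
The rod makes angle φ with the slider axis where L sinφ = r sinθ; differentiating, L cosφ·φ̇ = r ω cosθ.
L cosφ = √(L² − r² sin²θ) = 0.24856 m.
|ω_rod| = r ω |cosθ| / √(L² − r² sin²θ) = 0.0601·140.8·0.55919/0.24856 = 19.044 rad/s.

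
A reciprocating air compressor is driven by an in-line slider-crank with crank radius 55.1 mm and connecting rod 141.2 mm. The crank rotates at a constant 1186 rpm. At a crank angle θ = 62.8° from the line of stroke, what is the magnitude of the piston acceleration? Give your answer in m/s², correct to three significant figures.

ω = 2π·1186/60 = 124.2 rad/s
x(θ) = r cosθ + √(L² − r² sin²θ); with ω constant, a = ω²·d²x/dθ².
d²x/dθ² = −r cosθ − r²(cos2θ)/√u − r⁴ sin²2θ/(4u^{3/2}),  u = L² − r² sin²θ = 0.0175358 m².
Substituting r = 0.0551 m, L = 0.1412 m, θ = 62.8°: d²x/dθ² = -0.012496 m.
a = ω²·d²x/dθ² = (124.2)²·(-0.012496) = -192.75 m/s²;  |a| = 192.75 m/s².

193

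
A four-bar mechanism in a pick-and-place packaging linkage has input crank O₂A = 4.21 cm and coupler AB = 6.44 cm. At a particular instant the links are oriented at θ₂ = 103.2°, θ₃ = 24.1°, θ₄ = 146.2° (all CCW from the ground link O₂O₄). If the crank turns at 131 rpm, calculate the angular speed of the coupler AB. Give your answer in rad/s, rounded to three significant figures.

ω₂ = 13.72 rad/s (from 131 rpm).
Differentiating the loop-closure r₂e^{iθ₂}+r₃e^{iθ₃}=r₁+r₄e^{iθ₄} gives r₂ω₂e^{iθ₂}+r₃ω₃e^{iθ₃}=r₄ω₄e^{iθ₄}.
Eliminating the other unknown: ω₃ = r₂ω₂ sin(θ₄−θ₂) / [r₃ sin(θ₃−θ₄)].
Numerator sine = +0.68200; denominator sine = -0.84712.
Result = 0.0421·13.72·(+0.68200) / (0.0644·(-0.84712)) = -7.2199 rad/s; magnitude 7.2199 rad/s.

7.22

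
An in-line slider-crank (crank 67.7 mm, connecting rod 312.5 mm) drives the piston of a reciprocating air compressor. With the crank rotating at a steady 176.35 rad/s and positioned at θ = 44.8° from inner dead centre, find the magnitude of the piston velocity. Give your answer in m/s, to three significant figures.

9.72

ω = 176.3 rad/s
For an in-line slider-crank, x = r cosθ + √(L² − r² sin²θ), so v = −rω sinθ·[1 + r cosθ/√(L² − r² sin²θ)].
With r = 0.0677 m, L = 0.3125 m, θ = 44.8°: √(L² − r² sin²θ) = 0.30884 m.
v = −0.0677·176.3·0.70463·[1 + 0.0677·0.70957/0.30884] = -9.7211 m/s.
|v| = 9.7211 m/s.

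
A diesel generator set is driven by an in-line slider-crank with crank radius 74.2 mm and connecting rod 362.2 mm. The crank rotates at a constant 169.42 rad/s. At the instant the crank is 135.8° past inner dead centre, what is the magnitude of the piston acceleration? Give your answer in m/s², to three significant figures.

ω = 169.4 rad/s
x(θ) = r cosθ + √(L² − r² sin²θ); with ω constant, a = ω²·d²x/dθ².
d²x/dθ² = −r cosθ − r²(cos2θ)/√u − r⁴ sin²2θ/(4u^{3/2}),  u = L² − r² sin²θ = 0.128513 m².
Substituting r = 0.0742 m, L = 0.3622 m, θ = 135.8°: d²x/dθ² = +0.052602 m.
a = ω²·d²x/dθ² = (169.4)²·(+0.052602) = +1509.8 m/s²;  |a| = 1509.8 m/s².

1510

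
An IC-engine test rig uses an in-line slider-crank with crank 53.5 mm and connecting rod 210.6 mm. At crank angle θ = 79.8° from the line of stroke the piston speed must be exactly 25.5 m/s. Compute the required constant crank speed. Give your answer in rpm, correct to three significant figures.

For an in-line slider-crank, |v_piston| = rω|sinθ|·[1 + r cosθ/√(L² − r² sin²θ)].
With r = 0.0535 m, L = 0.2106 m, θ = 79.8°: the bracketed kinematic factor |dx/dθ| = 0.055101 m.
ω = v/|dx/dθ| = 25.5/0.055101 = 462.79 rad/s.
N = 60ω/(2π) = 4419.3 rpm.

4420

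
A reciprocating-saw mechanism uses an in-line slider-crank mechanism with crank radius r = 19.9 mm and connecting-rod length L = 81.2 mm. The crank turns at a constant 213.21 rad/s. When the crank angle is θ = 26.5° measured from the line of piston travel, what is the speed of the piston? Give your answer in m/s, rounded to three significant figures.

ω = 213.2 rad/s
For an in-line slider-crank, x = r cosθ + √(L² − r² sin²θ), so v = −rω sinθ·[1 + r cosθ/√(L² − r² sin²θ)].
With r = 0.0199 m, L = 0.0812 m, θ = 26.5°: √(L² − r² sin²θ) = 0.080713 m.
v = −0.0199·213.2·0.44620·[1 + 0.0199·0.89493/0.080713] = -2.3109 m/s.
|v| = 2.3109 m/s.

2.31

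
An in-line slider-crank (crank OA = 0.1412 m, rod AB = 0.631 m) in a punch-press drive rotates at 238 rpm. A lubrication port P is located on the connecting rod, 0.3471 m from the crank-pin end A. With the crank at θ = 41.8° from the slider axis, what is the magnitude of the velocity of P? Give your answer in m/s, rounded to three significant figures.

ω = 24.92 rad/s.  Crank-pin speed |V_A| = rω = 3.5192 m/s, perpendicular to OA.
Rod angle: sinφ = −(r/L) sinθ ⇒ φ = -8.578°; ω_rod = −rω cosθ/√(L²−r²sin²θ) = -4.2046 rad/s.
V_P = V_A + ω_rod × AP, with AP = 0.3471 m along the rod.
Components: V_Px = −rω sinθ − a·ω_rod·sinφ = -2.5633 m/s;  V_Py = rω cosθ + a·ω_rod·cosφ = +1.1803 m/s.
|V_P| = √(V_Px² + V_Py²) = 2.822 m/s.

2.82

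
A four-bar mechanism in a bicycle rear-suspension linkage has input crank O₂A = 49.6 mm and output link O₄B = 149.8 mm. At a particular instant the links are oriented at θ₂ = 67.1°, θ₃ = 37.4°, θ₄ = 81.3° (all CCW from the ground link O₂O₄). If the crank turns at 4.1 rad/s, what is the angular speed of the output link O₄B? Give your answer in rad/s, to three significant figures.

ω₂ = 4.1 rad/s
Differentiating the loop-closure r₂e^{iθ₂}+r₃e^{iθ₃}=r₁+r₄e^{iθ₄} gives r₂ω₂e^{iθ₂}+r₃ω₃e^{iθ₃}=r₄ω₄e^{iθ₄}.
Eliminating the other unknown: ω₄ = r₂ω₂ sin(θ₂−θ₃) / [r₄ sin(θ₄−θ₃)].
Numerator sine = +0.49546; denominator sine = +0.69340.
Result = 0.0496·4.1·(+0.49546) / (0.1498·(+0.69340)) = +0.97001 rad/s; magnitude 0.97001 rad/s.

0.970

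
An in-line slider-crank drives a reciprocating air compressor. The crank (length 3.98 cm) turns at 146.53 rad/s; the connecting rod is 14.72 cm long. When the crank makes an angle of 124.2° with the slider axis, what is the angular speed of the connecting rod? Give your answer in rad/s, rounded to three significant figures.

ω = 146.5 rad/s
The rod makes angle φ with the slider axis where L sinφ = r sinθ; differentiating, L cosφ·φ̇ = r ω cosθ.
L cosφ = √(L² − r² sin²θ) = 0.14347 m.
|ω_rod| = r ω |cosθ| / √(L² − r² sin²θ) = 0.0398·146.5·0.56208/0.14347 = 22.848 rad/s.

22.8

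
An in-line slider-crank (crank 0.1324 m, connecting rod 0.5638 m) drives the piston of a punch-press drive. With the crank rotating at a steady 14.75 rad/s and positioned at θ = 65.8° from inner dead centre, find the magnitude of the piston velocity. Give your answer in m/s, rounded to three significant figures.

ω = 14.75 rad/s
For an in-line slider-crank, x = r cosθ + √(L² − r² sin²θ), so v = −rω sinθ·[1 + r cosθ/√(L² − r² sin²θ)].
With r = 0.1324 m, L = 0.5638 m, θ = 65.8°: √(L² − r² sin²θ) = 0.55071 m.
v = −0.1324·14.75·0.91212·[1 + 0.1324·0.40992/0.55071] = -1.9568 m/s.
|v| = 1.9568 m/s.

1.96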